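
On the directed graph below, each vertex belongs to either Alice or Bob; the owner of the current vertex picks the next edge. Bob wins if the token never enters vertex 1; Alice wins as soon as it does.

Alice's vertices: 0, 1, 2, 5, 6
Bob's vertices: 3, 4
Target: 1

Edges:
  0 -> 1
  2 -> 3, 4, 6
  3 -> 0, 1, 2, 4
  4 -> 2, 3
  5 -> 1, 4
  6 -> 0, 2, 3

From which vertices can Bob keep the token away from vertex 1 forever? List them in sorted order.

3, 4

A0 = {1}
A1: add {0, 5} — 0 (Alice) has 0→1; 5 (Alice) has 5→1.
A2: add {6} — 6 (Alice) has 6→0.
A3: add {2} — 2 (Alice) has 2→6.
A4 = A3; e.g. 3 (Bob) can still go to 4. Fixed point.
Alice's attractor = {0, 1, 2, 5, 6}; Bob avoids the target exactly from the complement.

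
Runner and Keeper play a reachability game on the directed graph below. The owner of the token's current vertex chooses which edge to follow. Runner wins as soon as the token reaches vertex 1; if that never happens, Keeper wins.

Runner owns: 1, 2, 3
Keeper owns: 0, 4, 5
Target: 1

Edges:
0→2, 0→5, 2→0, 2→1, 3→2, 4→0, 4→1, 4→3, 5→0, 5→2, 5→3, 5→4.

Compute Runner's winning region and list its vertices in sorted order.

1, 2, 3

A0 = {1}
A1: add {2} — 2 (Runner) has 2→1.
A2: add {3} — 3 (Runner) has 3→2.
A3 = A2; e.g. 0 (Keeper) can still go to 5. Fixed point.
Runner's winning region = {1, 2, 3}.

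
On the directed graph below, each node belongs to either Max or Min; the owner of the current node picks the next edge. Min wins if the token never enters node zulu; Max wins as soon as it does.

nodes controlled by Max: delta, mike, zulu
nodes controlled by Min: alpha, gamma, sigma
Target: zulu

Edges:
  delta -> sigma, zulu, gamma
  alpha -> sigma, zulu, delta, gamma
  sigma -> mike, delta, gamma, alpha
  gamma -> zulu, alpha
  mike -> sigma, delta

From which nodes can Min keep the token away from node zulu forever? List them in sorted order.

A0 = {zulu}
A1: add {delta} — delta (Max) has delta→zulu.
A2: add {mike} — mike (Max) has mike→delta.
A3 = A2; e.g. sigma (Min) can still go to gamma. Fixed point.
Max's attractor = {delta, mike, zulu}; Min avoids the target exactly from the complement.

alpha, gamma, sigma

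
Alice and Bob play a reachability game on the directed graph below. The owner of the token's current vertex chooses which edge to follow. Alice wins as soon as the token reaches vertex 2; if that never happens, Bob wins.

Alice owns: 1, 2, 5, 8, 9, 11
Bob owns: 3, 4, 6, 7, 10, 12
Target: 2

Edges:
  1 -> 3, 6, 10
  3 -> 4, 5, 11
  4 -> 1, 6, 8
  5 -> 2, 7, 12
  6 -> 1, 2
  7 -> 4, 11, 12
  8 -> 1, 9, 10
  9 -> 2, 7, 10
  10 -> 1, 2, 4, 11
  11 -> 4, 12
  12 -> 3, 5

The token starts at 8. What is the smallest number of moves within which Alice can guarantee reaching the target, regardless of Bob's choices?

A0 = {2}
A1: add {5, 9} — 5 (Alice) has 5→2; 9 (Alice) has 9→2.
A2: add {8} — 8 (Alice) has 8→9.
A3 = A2; e.g. 1 (Alice) has no edge into A2. Fixed point.
8 enters the attractor at level 2, so Alice can force the target in 2 moves from there.

2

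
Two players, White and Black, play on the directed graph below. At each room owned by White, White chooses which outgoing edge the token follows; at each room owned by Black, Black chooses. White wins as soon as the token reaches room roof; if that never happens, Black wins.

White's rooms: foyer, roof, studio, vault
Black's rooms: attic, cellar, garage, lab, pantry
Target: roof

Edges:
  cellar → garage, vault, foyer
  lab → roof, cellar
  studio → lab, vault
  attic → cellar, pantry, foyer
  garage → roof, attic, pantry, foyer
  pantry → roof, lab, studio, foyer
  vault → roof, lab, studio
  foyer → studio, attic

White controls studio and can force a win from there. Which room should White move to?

vault

A0 = {roof}
A1: add {vault} — vault (White) has vault→roof.
A2: add {studio} — studio (White) has studio→vault.
A3: add {foyer} — foyer (White) has foyer→studio.
A4 = A3; e.g. cellar (Black) can still go to garage. Fixed point.
From studio, successor vault is in the attractor (rank 1); the other successor lab is not.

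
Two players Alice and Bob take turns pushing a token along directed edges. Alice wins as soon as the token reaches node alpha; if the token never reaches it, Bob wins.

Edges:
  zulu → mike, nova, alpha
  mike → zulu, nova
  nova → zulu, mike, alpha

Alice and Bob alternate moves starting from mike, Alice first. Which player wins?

Bob

Track states (vertex, player-to-move).
A0 = {(alpha,Alice), (alpha,Bob)}
A1: add {(zulu,Alice), (nova,Alice)}.
A2: add {(mike,Bob)}.
A3 = A2; e.g. (zulu,Bob) stays out. (mike,Alice) never enters ⇒ Bob avoids the target.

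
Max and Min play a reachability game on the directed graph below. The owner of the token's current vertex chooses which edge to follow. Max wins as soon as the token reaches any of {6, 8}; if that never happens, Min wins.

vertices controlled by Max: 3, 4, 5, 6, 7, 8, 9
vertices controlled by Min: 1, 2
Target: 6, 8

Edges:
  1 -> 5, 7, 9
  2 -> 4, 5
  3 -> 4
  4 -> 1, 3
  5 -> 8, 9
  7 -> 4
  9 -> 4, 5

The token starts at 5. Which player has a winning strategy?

Max

A0 = {6, 8}
A1: add {5} — 5 (Max) has 5→8.
5 ∈ A1, so Max can force the target.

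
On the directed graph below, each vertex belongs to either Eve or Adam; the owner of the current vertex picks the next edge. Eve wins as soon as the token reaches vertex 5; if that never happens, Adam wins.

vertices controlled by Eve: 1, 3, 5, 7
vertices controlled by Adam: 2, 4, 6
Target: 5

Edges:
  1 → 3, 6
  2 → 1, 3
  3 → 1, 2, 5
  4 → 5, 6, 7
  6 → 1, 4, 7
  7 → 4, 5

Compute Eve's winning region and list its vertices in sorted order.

1, 2, 3, 5, 7

A0 = {5}
A1: add {3, 7} — 3 (Eve) has 3→5; 7 (Eve) has 7→5.
A2: add {1} — 1 (Eve) has 1→3.
A3: add {2} — 2 (Adam): all of {1, 3} already in.
A4 = A3; e.g. 4 (Adam) can still go to 6. Fixed point.
Eve's winning region = {1, 2, 3, 5, 7}.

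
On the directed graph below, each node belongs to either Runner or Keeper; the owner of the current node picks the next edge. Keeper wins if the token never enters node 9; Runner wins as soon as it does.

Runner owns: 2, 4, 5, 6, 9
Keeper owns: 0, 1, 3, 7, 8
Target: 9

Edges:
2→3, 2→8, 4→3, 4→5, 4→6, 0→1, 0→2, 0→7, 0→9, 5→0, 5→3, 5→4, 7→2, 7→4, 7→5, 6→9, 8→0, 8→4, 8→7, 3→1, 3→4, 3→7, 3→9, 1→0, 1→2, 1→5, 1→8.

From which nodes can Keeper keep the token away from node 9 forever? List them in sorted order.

A0 = {9}
A1: add {6} — 6 (Runner) has 6→9.
A2: add {4} — 4 (Runner) has 4→6.
A3: add {5} — 5 (Runner) has 5→4.
A4 = A3; e.g. 0 (Keeper) can still go to 1. Fixed point.
Runner's attractor = {4, 5, 6, 9}; Keeper avoids the target exactly from the complement.

0, 1, 2, 3, 7, 8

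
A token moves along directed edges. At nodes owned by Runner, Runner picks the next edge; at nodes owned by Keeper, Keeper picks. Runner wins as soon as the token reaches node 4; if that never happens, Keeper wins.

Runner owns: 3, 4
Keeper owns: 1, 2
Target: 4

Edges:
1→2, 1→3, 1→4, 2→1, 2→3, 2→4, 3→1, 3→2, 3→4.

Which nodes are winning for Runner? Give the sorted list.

A0 = {4}
A1: add {3} — 3 (Runner) has 3→4.
A2 = A1; e.g. 1 (Keeper) can still go to 2. Fixed point.
Runner's winning region = {3, 4}.

3, 4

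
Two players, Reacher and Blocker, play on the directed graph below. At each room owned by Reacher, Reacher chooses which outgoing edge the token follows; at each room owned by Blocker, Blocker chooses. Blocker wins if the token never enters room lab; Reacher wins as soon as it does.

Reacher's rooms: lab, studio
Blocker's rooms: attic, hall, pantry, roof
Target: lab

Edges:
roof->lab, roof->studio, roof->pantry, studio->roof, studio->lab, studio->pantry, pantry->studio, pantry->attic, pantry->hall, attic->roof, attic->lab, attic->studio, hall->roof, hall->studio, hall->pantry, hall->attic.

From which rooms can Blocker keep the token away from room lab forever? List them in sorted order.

A0 = {lab}
A1: add {studio} — studio (Reacher) has studio→lab.
A2 = A1; e.g. roof (Blocker) can still go to pantry. Fixed point.
Reacher's attractor = {lab, studio}; Blocker avoids the target exactly from the complement.

attic, hall, pantry, roof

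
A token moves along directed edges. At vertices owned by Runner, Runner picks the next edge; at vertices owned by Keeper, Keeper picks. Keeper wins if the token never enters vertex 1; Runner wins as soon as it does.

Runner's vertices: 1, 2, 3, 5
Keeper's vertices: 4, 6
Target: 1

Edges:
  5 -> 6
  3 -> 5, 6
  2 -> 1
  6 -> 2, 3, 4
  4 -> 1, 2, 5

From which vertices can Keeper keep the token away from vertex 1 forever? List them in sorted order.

A0 = {1}
A1: add {2} — 2 (Runner) has 2→1.
A2 = A1; e.g. 3 (Runner) has no edge into A1. Fixed point.
Runner's attractor = {1, 2}; Keeper avoids the target exactly from the complement.

3, 4, 5, 6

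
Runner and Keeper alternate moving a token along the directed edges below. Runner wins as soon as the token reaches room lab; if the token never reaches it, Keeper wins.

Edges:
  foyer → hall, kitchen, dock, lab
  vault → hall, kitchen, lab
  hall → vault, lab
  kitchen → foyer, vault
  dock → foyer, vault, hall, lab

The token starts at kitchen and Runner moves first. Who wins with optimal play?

Keeper

Track states (vertex, player-to-move).
A0 = {(lab,Runner), (lab,Keeper)}
A1: add {(foyer,Runner), (vault,Runner), (hall,Runner), (dock,Runner)}.
A2: add {(hall,Keeper), (kitchen,Keeper), (dock,Keeper)}.
A3 = A2; e.g. (foyer,Keeper) stays out. (kitchen,Runner) never enters ⇒ Keeper avoids the target.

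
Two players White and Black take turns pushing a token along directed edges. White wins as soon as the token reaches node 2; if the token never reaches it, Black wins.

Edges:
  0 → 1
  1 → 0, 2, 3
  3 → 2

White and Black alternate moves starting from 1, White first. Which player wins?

Track states (vertex, player-to-move).
A0 = {(2,White), (2,Black)}
A1: add {(1,White), (3,White), (3,Black)}.
(1,White) ∈ A1 ⇒ White forces the target.

White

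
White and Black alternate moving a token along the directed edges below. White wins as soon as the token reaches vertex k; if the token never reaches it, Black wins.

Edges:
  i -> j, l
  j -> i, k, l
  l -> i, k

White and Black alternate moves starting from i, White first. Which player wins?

Black

Track states (vertex, player-to-move).
A0 = {(k,White), (k,Black)}
A1: add {(j,White), (l,White)}.
A2: add {(i,Black)}.
A3 = A2; e.g. (i,White) stays out. (i,White) never enters ⇒ Black avoids the target.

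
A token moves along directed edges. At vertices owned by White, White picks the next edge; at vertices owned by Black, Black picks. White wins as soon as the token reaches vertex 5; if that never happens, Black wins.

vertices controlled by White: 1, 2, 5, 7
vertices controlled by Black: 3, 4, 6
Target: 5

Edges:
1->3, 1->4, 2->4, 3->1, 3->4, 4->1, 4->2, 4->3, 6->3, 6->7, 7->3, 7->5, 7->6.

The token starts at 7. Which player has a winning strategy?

A0 = {5}
A1: add {7} — 7 (White) has 7→5.
A2 = A1; e.g. 1 (White) has no edge into A1. Fixed point.
7 ∈ A1, so White can force the target.

White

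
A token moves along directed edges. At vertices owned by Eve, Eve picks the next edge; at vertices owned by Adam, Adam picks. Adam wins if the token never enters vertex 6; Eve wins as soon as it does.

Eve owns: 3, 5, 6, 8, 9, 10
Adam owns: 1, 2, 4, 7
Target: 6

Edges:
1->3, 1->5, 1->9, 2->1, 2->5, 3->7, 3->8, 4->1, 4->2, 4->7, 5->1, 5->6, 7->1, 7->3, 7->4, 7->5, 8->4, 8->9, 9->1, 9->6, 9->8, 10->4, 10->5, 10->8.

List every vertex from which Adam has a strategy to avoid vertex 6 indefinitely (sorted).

A0 = {6}
A1: add {5, 9} — 5 (Eve) has 5→6; 9 (Eve) has 9→6.
A2: add {8, 10} — 8 (Eve) has 8→9; 10 (Eve) has 10→5.
A3: add {3} — 3 (Eve) has 3→8.
A4: add {1} — 1 (Adam): all of {3, 5, 9} already in.
A5: add {2} — 2 (Adam): all of {1, 5} already in.
A6 = A5; e.g. 4 (Adam) can still go to 7. Fixed point.
Eve's attractor = {1, 2, 3, 5, 6, 8, 9, 10}; Adam avoids the target exactly from the complement.

4, 7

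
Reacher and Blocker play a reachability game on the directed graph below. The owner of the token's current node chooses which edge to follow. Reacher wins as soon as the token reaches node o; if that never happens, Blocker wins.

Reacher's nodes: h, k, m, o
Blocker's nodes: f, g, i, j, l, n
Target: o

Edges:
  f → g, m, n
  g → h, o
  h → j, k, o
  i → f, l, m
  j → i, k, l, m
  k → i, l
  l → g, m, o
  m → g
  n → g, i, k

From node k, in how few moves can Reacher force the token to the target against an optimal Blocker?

A0 = {o}
A1: add {h} — h (Reacher) has h→o.
A2: add {g} — g (Blocker): all of {h, o} already in.
A3: add {m} — m (Reacher) has m→g.
A4: add {l} — l (Blocker): all of {g, m, o} already in.
A5: add {k} — k (Reacher) has k→l.
A6 = A5; e.g. f (Blocker) can still go to n. Fixed point.
k enters the attractor at level 5, so Reacher can force the target in 5 moves from there.

5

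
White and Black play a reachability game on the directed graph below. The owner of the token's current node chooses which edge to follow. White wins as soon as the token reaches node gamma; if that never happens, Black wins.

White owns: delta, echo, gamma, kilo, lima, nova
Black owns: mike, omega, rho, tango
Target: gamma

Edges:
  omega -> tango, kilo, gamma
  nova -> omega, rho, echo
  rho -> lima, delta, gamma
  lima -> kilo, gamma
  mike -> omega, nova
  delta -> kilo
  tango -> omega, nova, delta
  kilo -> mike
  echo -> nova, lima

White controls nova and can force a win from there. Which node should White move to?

echo

A0 = {gamma}
A1: add {lima} — lima (White) has lima→gamma.
A2: add {echo} — echo (White) has echo→lima.
A3: add {nova} — nova (White) has nova→echo.
A4 = A3; e.g. omega (Black) can still go to tango. Fixed point.
From nova, successor echo is in the attractor (rank 2); the other successors omega, rho are not.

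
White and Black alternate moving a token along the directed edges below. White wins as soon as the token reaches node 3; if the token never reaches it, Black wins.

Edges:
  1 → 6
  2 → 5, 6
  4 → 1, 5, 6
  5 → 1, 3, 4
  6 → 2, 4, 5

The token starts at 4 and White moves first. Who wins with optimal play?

Track states (vertex, player-to-move).
A0 = {(3,White), (3,Black)}
A1: add {(5,White)}.
A2 = A1; e.g. (1,White) stays out. (4,White) never enters ⇒ Black avoids the target.

Black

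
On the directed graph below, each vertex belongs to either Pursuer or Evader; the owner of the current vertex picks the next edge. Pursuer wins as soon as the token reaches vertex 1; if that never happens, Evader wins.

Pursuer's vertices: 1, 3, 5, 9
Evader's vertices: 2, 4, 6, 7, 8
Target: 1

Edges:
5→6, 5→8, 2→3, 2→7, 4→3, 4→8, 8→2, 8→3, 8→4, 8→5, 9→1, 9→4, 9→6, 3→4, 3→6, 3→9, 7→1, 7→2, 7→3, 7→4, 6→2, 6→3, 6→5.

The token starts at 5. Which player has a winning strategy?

A0 = {1}
A1: add {9} — 9 (Pursuer) has 9→1.
A2: add {3} — 3 (Pursuer) has 3→9.
A3 = A2; e.g. 2 (Evader) can still go to 7. Fixed point.
5 never enters the attractor, so Evader can avoid the target forever.

Evader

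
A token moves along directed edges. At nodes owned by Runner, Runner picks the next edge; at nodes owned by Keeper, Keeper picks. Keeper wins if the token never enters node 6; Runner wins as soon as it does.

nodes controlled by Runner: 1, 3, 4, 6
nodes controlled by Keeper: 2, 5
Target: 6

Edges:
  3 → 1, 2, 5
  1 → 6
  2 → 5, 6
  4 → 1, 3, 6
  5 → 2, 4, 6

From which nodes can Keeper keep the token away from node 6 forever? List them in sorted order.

2, 5

A0 = {6}
A1: add {1, 4} — 1 (Runner) has 1→6; 4 (Runner) has 4→6.
A2: add {3} — 3 (Runner) has 3→1.
A3 = A2; e.g. 2 (Keeper) can still go to 5. Fixed point.
Runner's attractor = {1, 3, 4, 6}; Keeper avoids the target exactly from the complement.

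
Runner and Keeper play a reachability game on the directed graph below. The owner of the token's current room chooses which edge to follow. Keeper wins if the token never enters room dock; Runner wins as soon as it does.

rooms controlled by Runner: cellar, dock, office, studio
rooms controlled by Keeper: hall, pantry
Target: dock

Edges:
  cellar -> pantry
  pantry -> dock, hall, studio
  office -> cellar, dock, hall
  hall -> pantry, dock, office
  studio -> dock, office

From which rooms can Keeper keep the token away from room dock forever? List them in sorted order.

A0 = {dock}
A1: add {office, studio} — office (Runner) has office→dock; studio (Runner) has studio→dock.
A2 = A1; e.g. cellar (Runner) has no edge into A1. Fixed point.
Runner's attractor = {dock, office, studio}; Keeper avoids the target exactly from the complement.

cellar, hall, pantry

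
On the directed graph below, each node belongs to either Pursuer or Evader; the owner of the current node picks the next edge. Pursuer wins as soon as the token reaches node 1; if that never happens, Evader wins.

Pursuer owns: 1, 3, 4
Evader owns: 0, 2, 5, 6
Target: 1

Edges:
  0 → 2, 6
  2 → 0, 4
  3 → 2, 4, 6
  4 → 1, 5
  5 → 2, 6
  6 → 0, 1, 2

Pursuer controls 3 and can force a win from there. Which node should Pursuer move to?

A0 = {1}
A1: add {4} — 4 (Pursuer) has 4→1.
A2: add {3} — 3 (Pursuer) has 3→4.
A3 = A2; e.g. 0 (Evader) can still go to 2. Fixed point.
From 3, successor 4 is in the attractor (rank 1); the other successors 2, 6 are not.

4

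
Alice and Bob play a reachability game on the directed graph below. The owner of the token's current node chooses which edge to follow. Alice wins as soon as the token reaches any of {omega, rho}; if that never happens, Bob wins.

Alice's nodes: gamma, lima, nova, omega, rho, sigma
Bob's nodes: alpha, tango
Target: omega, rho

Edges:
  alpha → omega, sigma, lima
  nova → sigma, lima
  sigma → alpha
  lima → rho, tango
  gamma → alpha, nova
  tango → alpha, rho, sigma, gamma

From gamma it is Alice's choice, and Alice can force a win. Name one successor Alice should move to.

nova

A0 = {omega, rho}
A1: add {lima} — lima (Alice) has lima→rho.
A2: add {nova} — nova (Alice) has nova→lima.
A3: add {gamma} — gamma (Alice) has gamma→nova.
A4 = A3; e.g. alpha (Bob) can still go to sigma. Fixed point.
From gamma, successor nova is in the attractor (rank 2); the other successor alpha is not.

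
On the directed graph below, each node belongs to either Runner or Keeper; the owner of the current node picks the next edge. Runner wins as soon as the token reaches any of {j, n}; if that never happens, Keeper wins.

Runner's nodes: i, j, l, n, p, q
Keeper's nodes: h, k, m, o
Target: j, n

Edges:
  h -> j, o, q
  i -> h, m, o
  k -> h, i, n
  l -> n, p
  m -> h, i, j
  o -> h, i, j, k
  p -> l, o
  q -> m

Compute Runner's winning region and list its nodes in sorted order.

A0 = {j, n}
A1: add {l} — l (Runner) has l→n.
A2: add {p} — p (Runner) has p→l.
A3 = A2; e.g. h (Keeper) can still go to o. Fixed point.
Runner's winning region = {j, l, n, p}.

j, l, n, p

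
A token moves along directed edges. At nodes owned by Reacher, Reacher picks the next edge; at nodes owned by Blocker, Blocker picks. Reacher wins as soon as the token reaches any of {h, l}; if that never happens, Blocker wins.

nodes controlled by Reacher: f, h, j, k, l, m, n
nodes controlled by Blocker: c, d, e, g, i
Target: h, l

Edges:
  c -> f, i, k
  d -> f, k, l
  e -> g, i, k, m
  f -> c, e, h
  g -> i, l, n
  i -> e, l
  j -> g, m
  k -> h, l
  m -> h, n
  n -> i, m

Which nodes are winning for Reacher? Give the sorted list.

A0 = {h, l}
A1: add {f, k, m} — f (Reacher) has f→h; k (Reacher) has k→h; m (Reacher) has m→h.
A2: add {d, j, n} — d (Blocker): all of {f, k, l} already in; j (Reacher) has j→m; n (Reacher) has n→m.
A3 = A2; e.g. c (Blocker) can still go to i. Fixed point.
Reacher's winning region = {d, f, h, j, k, l, m, n}.

d, f, h, j, k, l, m, n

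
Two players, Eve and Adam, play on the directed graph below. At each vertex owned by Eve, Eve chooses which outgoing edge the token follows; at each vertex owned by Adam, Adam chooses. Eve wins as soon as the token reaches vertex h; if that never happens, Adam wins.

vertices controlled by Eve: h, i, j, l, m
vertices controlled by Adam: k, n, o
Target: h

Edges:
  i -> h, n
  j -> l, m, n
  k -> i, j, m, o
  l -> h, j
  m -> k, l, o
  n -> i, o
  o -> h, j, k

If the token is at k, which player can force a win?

A0 = {h}
A1: add {i, l} — i (Eve) has i→h; l (Eve) has l→h.
A2: add {j, m} — j (Eve) has j→l; m (Eve) has m→l.
A3 = A2; e.g. k (Adam) can still go to o. Fixed point.
k never enters the attractor, so Adam can avoid the target forever.

Adam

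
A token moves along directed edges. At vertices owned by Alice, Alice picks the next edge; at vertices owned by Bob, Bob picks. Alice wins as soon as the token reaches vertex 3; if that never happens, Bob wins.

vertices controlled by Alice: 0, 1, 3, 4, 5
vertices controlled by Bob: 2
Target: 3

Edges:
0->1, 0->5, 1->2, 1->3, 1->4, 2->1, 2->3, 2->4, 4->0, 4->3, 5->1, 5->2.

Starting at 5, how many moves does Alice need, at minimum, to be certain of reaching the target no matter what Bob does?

2

A0 = {3}
A1: add {1, 4} — 1 (Alice) has 1→3; 4 (Alice) has 4→3.
A2: add {0, 2, 5} — 0 (Alice) has 0→1; 2 (Bob): all of {1, 3, 4} already in; 5 (Alice) has 5→1.
A2 = all vertices. Fixed point.
5 enters the attractor at level 2, so Alice can force the target in 2 moves from there.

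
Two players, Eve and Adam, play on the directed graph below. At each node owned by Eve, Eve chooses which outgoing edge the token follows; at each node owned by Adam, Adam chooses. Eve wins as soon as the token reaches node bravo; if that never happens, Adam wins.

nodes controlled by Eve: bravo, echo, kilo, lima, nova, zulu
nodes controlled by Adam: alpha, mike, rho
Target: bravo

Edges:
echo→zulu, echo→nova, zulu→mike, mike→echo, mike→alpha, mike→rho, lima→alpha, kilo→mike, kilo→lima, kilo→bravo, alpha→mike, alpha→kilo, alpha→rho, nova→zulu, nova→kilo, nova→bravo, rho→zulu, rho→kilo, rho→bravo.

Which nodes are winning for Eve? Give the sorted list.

A0 = {bravo}
A1: add {kilo, nova} — kilo (Eve) has kilo→bravo; nova (Eve) has nova→bravo.
A2: add {echo} — echo (Eve) has echo→nova.
A3 = A2; e.g. zulu (Eve) has no edge into A2. Fixed point.
Eve's winning region = {bravo, echo, kilo, nova}.

bravo, echo, kilo, nova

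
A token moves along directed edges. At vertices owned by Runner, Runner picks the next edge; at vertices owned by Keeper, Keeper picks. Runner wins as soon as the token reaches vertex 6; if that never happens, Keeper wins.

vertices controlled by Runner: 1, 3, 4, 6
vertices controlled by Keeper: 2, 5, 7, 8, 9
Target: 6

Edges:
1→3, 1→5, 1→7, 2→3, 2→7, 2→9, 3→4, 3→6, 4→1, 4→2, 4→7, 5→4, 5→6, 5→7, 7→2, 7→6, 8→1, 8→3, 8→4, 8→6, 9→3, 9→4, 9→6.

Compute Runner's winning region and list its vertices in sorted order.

1, 3, 4, 6, 8, 9

A0 = {6}
A1: add {3} — 3 (Runner) has 3→6.
A2: add {1} — 1 (Runner) has 1→3.
A3: add {4} — 4 (Runner) has 4→1.
A4: add {8, 9} — 8 (Keeper): all of {1, 3, 4, 6} already in; 9 (Keeper): all of {3, 4, 6} already in.
A5 = A4; e.g. 2 (Keeper) can still go to 7. Fixed point.
Runner's winning region = {1, 3, 4, 6, 8, 9}.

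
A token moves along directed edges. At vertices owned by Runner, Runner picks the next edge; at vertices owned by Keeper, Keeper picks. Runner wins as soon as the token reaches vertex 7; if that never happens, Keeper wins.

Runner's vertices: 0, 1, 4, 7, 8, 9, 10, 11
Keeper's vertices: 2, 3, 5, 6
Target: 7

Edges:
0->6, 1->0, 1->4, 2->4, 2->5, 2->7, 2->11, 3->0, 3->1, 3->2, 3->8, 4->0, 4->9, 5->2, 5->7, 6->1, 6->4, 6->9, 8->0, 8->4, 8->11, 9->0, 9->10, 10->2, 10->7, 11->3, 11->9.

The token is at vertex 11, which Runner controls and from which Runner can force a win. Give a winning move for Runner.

A0 = {7}
A1: add {10} — 10 (Runner) has 10→7.
A2: add {9} — 9 (Runner) has 9→10.
A3: add {4, 11} — 4 (Runner) has 4→9; 11 (Runner) has 11→9.
A4: add {1, 8} — 1 (Runner) has 1→4; 8 (Runner) has 8→4.
A5: add {6} — 6 (Keeper): all of {1, 4, 9} already in.
A6: add {0} — 0 (Runner) has 0→6.
A7 = A6; e.g. 2 (Keeper) can still go to 5. Fixed point.
From 11, successor 9 is in the attractor (rank 2); the other successor 3 is not.

9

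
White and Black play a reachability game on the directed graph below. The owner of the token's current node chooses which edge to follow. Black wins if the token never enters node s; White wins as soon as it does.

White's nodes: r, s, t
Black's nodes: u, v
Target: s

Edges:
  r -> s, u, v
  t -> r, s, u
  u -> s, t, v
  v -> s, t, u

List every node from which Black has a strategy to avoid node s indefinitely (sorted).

u, v

A0 = {s}
A1: add {r, t} — r (White) has r→s; t (White) has t→s.
A2 = A1; e.g. u (Black) can still go to v. Fixed point.
White's attractor = {r, s, t}; Black avoids the target exactly from the complement.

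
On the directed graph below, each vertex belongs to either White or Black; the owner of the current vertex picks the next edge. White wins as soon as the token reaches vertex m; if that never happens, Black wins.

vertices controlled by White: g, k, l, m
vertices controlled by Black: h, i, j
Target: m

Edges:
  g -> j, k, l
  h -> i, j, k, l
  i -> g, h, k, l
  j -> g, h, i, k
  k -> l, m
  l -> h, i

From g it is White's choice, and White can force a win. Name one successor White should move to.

k

A0 = {m}
A1: add {k} — k (White) has k→m.
A2: add {g} — g (White) has g→k.
A3 = A2; e.g. h (Black) can still go to i. Fixed point.
From g, successor k is in the attractor (rank 1); the other successors j, l are not.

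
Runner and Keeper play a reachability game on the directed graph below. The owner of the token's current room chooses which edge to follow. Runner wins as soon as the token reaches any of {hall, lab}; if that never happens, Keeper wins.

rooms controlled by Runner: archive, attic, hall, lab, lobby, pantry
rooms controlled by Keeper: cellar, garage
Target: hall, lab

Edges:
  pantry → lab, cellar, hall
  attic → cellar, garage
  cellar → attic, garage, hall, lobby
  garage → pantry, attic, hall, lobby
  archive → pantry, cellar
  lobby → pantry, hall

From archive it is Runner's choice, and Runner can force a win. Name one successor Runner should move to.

pantry

A0 = {hall, lab}
A1: add {lobby, pantry} — pantry (Runner) has pantry→lab; lobby (Runner) has lobby→hall.
A2: add {archive} — archive (Runner) has archive→pantry.
A3 = A2; e.g. attic (Runner) has no edge into A2. Fixed point.
From archive, successor pantry is in the attractor (rank 1); the other successor cellar is not.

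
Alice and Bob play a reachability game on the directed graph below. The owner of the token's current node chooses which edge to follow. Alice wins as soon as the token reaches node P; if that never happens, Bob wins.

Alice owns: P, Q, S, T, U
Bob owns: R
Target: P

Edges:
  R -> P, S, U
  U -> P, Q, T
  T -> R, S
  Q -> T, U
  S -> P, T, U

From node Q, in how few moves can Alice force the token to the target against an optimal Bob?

A0 = {P}
A1: add {S, U} — S (Alice) has S→P; U (Alice) has U→P.
A2: add {Q, R, T} — Q (Alice) has Q→U; R (Bob): all of {P, S, U} already in; T (Alice) has T→S.
A2 = all vertices. Fixed point.
Q enters the attractor at level 2, so Alice can force the target in 2 moves from there.

2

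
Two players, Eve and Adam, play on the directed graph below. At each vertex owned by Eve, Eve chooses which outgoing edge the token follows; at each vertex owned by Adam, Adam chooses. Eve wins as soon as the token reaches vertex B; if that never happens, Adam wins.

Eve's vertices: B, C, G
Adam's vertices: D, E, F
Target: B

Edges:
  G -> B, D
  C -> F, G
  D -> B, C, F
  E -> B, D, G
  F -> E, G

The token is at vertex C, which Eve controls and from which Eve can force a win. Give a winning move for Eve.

G

A0 = {B}
A1: add {G} — G (Eve) has G→B.
A2: add {C} — C (Eve) has C→G.
A3 = A2; e.g. D (Adam) can still go to F. Fixed point.
From C, successor G is in the attractor (rank 1); the other successor F is not.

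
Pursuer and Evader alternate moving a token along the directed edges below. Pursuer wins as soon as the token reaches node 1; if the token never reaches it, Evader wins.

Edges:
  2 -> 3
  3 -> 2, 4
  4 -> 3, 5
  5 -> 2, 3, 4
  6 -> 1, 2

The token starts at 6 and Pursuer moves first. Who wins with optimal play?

Track states (vertex, player-to-move).
A0 = {(1,Pursuer), (1,Evader)}
A1: add {(6,Pursuer)}.
(6,Pursuer) ∈ A1 ⇒ Pursuer forces the target.

Pursuer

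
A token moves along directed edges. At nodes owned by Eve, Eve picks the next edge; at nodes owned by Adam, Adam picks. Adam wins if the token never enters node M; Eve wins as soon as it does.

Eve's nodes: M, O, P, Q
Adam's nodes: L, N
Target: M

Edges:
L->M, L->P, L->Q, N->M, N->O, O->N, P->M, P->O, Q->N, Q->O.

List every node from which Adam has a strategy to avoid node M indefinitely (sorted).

L, N, O, Q

A0 = {M}
A1: add {P} — P (Eve) has P→M.
A2 = A1; e.g. L (Adam) can still go to Q. Fixed point.
Eve's attractor = {M, P}; Adam avoids the target exactly from the complement.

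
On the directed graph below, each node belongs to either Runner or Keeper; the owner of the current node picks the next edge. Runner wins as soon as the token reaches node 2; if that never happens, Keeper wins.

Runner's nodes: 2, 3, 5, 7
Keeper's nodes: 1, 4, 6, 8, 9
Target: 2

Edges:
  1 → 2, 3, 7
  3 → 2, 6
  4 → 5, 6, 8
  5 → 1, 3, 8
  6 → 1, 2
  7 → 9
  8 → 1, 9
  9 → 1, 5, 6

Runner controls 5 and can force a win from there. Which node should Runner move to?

A0 = {2}
A1: add {3} — 3 (Runner) has 3→2.
A2: add {5} — 5 (Runner) has 5→3.
A3 = A2; e.g. 1 (Keeper) can still go to 7. Fixed point.
From 5, successor 3 is in the attractor (rank 1); the other successors 1, 8 are not.

3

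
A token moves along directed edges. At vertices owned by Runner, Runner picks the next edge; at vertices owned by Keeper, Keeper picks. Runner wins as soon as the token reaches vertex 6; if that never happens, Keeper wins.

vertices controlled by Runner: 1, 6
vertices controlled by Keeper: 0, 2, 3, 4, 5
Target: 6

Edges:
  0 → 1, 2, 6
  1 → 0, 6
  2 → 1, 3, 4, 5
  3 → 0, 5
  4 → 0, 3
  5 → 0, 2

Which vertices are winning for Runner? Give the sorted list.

A0 = {6}
A1: add {1} — 1 (Runner) has 1→6.
A2 = A1; e.g. 0 (Keeper) can still go to 2. Fixed point.
Runner's winning region = {1, 6}.

1, 6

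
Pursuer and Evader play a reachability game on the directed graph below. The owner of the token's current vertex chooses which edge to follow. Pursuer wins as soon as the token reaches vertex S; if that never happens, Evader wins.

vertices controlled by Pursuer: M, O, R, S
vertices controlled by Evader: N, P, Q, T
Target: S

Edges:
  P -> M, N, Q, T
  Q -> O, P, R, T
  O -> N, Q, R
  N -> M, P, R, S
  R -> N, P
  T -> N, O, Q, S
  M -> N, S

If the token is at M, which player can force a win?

A0 = {S}
A1: add {M} — M (Pursuer) has M→S.
A2 = A1; e.g. N (Evader) can still go to P. Fixed point.
M ∈ A1, so Pursuer can force the target.

Pursuer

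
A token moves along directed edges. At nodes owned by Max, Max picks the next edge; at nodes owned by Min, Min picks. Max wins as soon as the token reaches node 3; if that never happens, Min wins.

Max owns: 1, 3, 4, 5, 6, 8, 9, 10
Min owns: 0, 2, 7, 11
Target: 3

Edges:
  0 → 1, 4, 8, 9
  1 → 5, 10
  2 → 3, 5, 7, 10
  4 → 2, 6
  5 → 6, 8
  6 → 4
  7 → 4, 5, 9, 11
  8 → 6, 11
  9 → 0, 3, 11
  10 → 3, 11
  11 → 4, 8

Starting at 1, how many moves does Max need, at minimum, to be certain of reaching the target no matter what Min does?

2

A0 = {3}
A1: add {9, 10} — 9 (Max) has 9→3; 10 (Max) has 10→3.
A2: add {1} — 1 (Max) has 1→10.
A3 = A2; e.g. 0 (Min) can still go to 4. Fixed point.
1 enters the attractor at level 2, so Max can force the target in 2 moves from there.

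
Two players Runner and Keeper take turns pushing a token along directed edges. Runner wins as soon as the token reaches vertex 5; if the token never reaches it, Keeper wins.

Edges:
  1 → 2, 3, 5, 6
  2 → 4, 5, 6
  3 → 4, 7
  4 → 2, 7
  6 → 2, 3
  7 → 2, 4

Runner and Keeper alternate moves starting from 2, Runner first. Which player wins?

Track states (vertex, player-to-move).
A0 = {(5,Runner), (5,Keeper)}
A1: add {(1,Runner), (2,Runner)}.
(2,Runner) ∈ A1 ⇒ Runner forces the target.

Runner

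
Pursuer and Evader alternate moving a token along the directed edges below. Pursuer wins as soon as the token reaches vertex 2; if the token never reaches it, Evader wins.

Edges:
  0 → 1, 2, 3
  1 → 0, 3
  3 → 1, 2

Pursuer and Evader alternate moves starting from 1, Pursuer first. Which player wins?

Track states (vertex, player-to-move).
A0 = {(2,Pursuer), (2,Evader)}
A1: add {(0,Pursuer), (3,Pursuer)}.
A2: add {(1,Evader)}.
A3 = A2; e.g. (0,Evader) stays out. (1,Pursuer) never enters ⇒ Evader avoids the target.

Evader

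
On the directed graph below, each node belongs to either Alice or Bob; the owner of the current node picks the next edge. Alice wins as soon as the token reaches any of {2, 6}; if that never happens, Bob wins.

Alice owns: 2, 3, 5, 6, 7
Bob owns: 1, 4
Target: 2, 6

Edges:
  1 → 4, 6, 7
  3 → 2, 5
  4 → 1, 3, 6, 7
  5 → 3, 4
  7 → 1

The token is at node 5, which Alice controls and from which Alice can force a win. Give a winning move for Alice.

A0 = {2, 6}
A1: add {3} — 3 (Alice) has 3→2.
A2: add {5} — 5 (Alice) has 5→3.
A3 = A2; e.g. 1 (Bob) can still go to 4. Fixed point.
From 5, successor 3 is in the attractor (rank 1); the other successor 4 is not.

3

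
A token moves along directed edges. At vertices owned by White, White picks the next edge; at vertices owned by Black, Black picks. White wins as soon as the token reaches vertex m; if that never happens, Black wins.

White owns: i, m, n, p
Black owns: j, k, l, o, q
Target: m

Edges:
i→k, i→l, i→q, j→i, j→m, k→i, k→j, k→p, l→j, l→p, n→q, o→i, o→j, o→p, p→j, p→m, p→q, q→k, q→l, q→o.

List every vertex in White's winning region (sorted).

m, p

A0 = {m}
A1: add {p} — p (White) has p→m.
A2 = A1; e.g. i (White) has no edge into A1. Fixed point.
White's winning region = {m, p}.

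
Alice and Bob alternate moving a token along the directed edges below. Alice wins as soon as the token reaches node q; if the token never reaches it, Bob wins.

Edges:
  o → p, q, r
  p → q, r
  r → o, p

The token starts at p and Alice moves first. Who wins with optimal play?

Alice

Track states (vertex, player-to-move).
A0 = {(q,Alice), (q,Bob)}
A1: add {(o,Alice), (p,Alice)}.
(p,Alice) ∈ A1 ⇒ Alice forces the target.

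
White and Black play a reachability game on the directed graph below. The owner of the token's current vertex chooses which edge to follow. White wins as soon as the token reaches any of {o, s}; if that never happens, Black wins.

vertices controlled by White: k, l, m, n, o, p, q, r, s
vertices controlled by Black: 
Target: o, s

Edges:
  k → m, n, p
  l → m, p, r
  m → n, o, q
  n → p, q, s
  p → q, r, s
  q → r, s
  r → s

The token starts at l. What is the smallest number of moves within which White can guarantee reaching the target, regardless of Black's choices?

2

A0 = {o, s}
A1: add {m, n, p, q, r} — m (White) has m→o; n (White) has n→s; p (White) has p→s; q (White) has q→s; r (White) has r→s.
A2: add {k, l} — k (White) has k→m; l (White) has l→m.
A2 = all vertices. Fixed point.
l enters the attractor at level 2, so White can force the target in 2 moves from there.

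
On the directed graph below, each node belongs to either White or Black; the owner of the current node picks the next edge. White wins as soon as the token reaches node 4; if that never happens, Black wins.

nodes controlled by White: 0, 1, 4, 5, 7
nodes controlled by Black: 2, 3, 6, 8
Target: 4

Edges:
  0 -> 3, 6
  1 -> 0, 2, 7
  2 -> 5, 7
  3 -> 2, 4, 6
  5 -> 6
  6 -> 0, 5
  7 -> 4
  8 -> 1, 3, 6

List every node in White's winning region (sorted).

A0 = {4}
A1: add {7} — 7 (White) has 7→4.
A2: add {1} — 1 (White) has 1→7.
A3 = A2; e.g. 0 (White) has no edge into A2. Fixed point.
White's winning region = {1, 4, 7}.

1, 4, 7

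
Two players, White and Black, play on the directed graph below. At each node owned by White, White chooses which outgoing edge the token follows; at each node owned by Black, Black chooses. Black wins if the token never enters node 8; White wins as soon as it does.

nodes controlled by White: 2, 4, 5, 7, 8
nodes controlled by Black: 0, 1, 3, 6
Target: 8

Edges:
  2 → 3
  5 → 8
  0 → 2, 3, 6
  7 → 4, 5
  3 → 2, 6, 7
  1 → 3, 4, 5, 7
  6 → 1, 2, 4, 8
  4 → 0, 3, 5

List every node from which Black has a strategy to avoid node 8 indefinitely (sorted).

0, 1, 2, 3, 6

A0 = {8}
A1: add {5} — 5 (White) has 5→8.
A2: add {4, 7} — 4 (White) has 4→5; 7 (White) has 7→5.
A3 = A2; e.g. 0 (Black) can still go to 2. Fixed point.
White's attractor = {4, 5, 7, 8}; Black avoids the target exactly from the complement.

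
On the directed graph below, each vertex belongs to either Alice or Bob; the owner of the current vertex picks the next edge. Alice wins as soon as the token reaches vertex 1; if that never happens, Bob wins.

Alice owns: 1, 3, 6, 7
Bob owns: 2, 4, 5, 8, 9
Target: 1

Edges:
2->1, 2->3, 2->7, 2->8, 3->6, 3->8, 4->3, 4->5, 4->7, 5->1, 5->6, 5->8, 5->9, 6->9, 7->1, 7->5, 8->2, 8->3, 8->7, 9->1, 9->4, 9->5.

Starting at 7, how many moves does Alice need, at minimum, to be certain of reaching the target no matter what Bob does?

1

A0 = {1}
A1: add {7} — 7 (Alice) has 7→1.
A2 = A1; e.g. 2 (Bob) can still go to 3. Fixed point.
7 enters the attractor at level 1, so Alice can force the target in 1 move from there.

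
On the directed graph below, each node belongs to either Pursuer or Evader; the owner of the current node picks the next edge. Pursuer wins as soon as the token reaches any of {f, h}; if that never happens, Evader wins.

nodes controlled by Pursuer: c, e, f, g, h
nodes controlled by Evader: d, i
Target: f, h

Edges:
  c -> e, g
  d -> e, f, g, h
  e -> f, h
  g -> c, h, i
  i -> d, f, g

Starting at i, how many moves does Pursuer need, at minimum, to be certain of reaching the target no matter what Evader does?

3

A0 = {f, h}
A1: add {e, g} — e (Pursuer) has e→f; g (Pursuer) has g→h.
A2: add {c, d} — c (Pursuer) has c→e; d (Evader): all of {e, f, g, h} already in.
A3: add {i} — i (Evader): all of {d, f, g} already in.
A3 = all vertices. Fixed point.
i enters the attractor at level 3, so Pursuer can force the target in 3 moves from there.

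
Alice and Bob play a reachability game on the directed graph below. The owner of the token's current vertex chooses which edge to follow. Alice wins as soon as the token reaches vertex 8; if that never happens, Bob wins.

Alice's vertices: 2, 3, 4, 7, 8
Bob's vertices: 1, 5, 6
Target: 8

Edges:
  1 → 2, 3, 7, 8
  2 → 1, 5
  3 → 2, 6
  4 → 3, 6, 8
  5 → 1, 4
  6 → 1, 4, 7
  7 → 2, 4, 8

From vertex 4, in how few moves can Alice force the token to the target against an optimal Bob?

A0 = {8}
A1: add {4, 7} — 4 (Alice) has 4→8; 7 (Alice) has 7→8.
A2 = A1; e.g. 1 (Bob) can still go to 2. Fixed point.
4 enters the attractor at level 1, so Alice can force the target in 1 move from there.

1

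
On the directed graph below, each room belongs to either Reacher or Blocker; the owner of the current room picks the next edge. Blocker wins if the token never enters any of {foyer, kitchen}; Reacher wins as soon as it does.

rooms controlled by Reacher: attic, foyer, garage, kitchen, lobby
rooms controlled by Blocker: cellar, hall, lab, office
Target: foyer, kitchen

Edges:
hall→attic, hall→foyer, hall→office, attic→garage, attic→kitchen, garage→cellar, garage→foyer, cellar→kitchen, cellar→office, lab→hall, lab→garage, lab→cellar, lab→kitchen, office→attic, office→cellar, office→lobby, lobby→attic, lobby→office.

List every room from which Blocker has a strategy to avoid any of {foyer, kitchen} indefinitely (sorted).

A0 = {foyer, kitchen}
A1: add {attic, garage} — attic (Reacher) has attic→kitchen; garage (Reacher) has garage→foyer.
A2: add {lobby} — lobby (Reacher) has lobby→attic.
A3 = A2; e.g. hall (Blocker) can still go to office. Fixed point.
Reacher's attractor = {attic, foyer, garage, kitchen, lobby}; Blocker avoids the target exactly from the complement.

cellar, hall, lab, office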